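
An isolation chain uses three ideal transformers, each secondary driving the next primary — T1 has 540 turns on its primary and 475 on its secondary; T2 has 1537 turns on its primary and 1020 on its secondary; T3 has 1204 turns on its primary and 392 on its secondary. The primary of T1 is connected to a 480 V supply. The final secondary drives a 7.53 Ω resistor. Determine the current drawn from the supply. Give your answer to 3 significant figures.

After T1: V = 480.00 × 475/540 = 422.22 V.
After T2: V = 422.22 × 1020/1537 = 280.20 V.
After T3: V = 280.20 × 392/1204 = 91.228 V.
I_load = 91.228/7.53 = 12.115 A, so P_out = 91.228 × 12.115 = 1105.2 W.
All ideal ⇒ P_in = P_out, so I_supply = 1105.2/480 = 2.30 A.

I_supply ≈ 2.30 A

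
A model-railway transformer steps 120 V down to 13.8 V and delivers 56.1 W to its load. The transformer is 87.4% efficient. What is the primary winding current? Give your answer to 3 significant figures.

P_in = P_out/η = 56.1/0.874 = 64.188 W.
I_p = P_in/V_p = 64.188/120 = 0.535 A.

I_p ≈ 0.535 A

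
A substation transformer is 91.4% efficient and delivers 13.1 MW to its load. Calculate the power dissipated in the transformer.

P_in = P_out/η = 1.31×10^7/0.914 = 1.43326×10^7 W.
P_loss = P_in − P_out = 1.43326×10^7 − 1.31×10^7 = 1.23×10^6 W.

P_loss ≈ 1.23×10^6 W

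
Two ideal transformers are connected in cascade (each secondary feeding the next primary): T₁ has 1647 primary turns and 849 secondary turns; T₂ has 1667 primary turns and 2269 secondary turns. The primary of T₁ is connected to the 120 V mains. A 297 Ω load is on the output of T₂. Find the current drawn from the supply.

I_supply ≈ 0.199 A

Secondary of T₁: V = 120.00 × 849/1647 = 61.858 V.
Secondary of T₂: V = 61.858 × 2269/1667 = 84.197 V.
I_load = 84.197/297 = 0.28349 A, so P_out = 84.197 × 0.28349 = 23.869 W.
All ideal ⇒ P_in = P_out, so I_supply = 23.869/120 = 0.199 A.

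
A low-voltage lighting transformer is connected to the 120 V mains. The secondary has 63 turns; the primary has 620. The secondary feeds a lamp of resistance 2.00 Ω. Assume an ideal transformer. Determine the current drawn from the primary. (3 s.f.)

V_s = V_p × N_s/N_p = 120 × 63/620 = 12.194 V.
I_s = V_s/R = 12.194/2.00 = 6.0968 A.
For an ideal transformer I_p N_p = I_s N_s, so I_p = 6.0968 × 63/620 = 0.620 A.

I_p ≈ 0.620 A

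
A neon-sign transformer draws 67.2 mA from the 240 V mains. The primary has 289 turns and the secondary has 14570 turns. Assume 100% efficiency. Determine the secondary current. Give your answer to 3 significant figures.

I_s/I_p = N_p/N_s, so I_s = 0.0672 × 289/14570 = 0.00133 A.

I_s ≈ 0.00133 A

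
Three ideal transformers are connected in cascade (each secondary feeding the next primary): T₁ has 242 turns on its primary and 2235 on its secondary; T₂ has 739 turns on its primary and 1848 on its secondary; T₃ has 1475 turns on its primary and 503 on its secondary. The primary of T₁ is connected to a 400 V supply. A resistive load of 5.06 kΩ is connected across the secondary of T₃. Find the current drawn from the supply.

I_supply ≈ 4.90 A

Secondary of T₁: V = 400.00 × 2235/242 = 3694.2 V.
Secondary of T₂: V = 3694.2 × 1848/739 = 9238.0 V.
Secondary of T₃: V = 9238.0 × 503/1475 = 3150.3 V.
I_load = 3150.3/5060 = 0.62259 A, so P_out = 3150.3 × 0.62259 = 1961.4 W.
All ideal ⇒ P_in = P_out, so I_supply = 1961.4/400 = 4.90 A.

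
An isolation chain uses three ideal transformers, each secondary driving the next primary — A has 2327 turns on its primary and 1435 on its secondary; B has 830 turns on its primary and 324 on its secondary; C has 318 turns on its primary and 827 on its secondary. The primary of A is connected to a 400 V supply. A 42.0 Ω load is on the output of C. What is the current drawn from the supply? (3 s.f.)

After A: V = 400.00 × 1435/2327 = 246.67 V.
After B: V = 246.67 × 324/830 = 96.290 V.
After C: V = 96.290 × 827/318 = 250.42 V.
I_load = 250.42/42.0 = 5.9623 A, so P_out = 250.42 × 5.9623 = 1493.0 W.
All ideal ⇒ P_in = P_out, so I_supply = 1493.0/400 = 3.73 A.

I_supply ≈ 3.73 A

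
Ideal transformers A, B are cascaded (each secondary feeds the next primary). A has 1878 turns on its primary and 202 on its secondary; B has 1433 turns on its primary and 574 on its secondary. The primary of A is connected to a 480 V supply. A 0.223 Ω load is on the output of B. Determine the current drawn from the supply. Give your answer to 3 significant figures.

I_supply ≈ 4.00 A

After A: V = 480.00 × 202/1878 = 51.629 V.
After B: V = 51.629 × 574/1433 = 20.681 V.
I_load = 20.681/0.223 = 92.738 A, so P_out = 20.681 × 92.738 = 1917.9 W.
All ideal ⇒ P_in = P_out, so I_supply = 1917.9/480 = 4.00 A.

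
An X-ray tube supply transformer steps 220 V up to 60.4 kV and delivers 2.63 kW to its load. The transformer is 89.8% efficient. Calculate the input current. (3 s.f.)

I_in ≈ 13.3 A

P_in = P_out/η = 2630/0.898 = 2928.7 W.
I_in = P_in/V_in = 2928.7/220 = 13.3 A.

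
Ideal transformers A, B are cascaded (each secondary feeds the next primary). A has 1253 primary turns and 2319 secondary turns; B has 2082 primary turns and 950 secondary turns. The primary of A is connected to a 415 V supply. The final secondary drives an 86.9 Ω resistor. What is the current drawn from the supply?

I_supply ≈ 3.41 A

Secondary of A: V = 415.00 × 2319/1253 = 768.06 V.
Secondary of B: V = 768.06 × 950/2082 = 350.46 V.
I_load = 350.46/86.9 = 4.0329 A, so P_out = 350.46 × 4.0329 = 1413.4 W.
All ideal ⇒ P_in = P_out, so I_supply = 1413.4/415 = 3.41 A.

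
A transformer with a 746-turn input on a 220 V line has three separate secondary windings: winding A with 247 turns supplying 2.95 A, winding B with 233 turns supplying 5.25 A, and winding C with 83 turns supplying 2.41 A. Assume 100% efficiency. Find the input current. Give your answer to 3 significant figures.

V_A = 220 × 247/746 = 72.842 V; V_B = 220 × 233/746 = 68.713 V; V_C = 220 × 83/746 = 24.477 V.
P_out = V_A I_A + V_B I_B + V_C I_C = 72.842×2.95 + 68.713×5.25 + 24.477×2.41 = 214.88 + 360.74 + 58.990 = 634.62 W.
Ideal ⇒ P_in = P_out, so I_in = P_out/V_in = 634.62/220 = 2.88 A.

I_in ≈ 2.88 A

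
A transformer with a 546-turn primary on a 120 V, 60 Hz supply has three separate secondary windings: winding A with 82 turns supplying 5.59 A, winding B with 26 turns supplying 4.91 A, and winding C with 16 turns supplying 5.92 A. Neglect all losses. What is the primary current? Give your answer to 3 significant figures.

V_A = 120 × 82/546 = 18.022 V; V_B = 120 × 26/546 = 5.7143 V; V_C = 120 × 16/546 = 3.5165 V.
P_out = V_A I_A + V_B I_B + V_C I_C = 18.022×5.59 + 5.7143×4.91 + 3.5165×5.92 = 100.74 + 28.057 + 20.818 = 149.62 W.
Ideal ⇒ P_in = P_out, so I_p = P_out/V_p = 149.62/120 = 1.25 A.

I_p ≈ 1.25 A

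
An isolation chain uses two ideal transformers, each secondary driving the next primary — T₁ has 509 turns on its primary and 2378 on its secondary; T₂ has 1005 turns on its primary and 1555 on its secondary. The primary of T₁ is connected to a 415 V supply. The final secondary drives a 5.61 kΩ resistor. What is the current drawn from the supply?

Secondary of T₁: V = 415.00 × 2378/509 = 1938.8 V.
Secondary of T₂: V = 1938.8 × 1555/1005 = 2999.9 V.
I_load = 2999.9/5610 = 0.53474 A, so P_out = 2999.9 × 0.53474 = 1604.2 W.
All ideal ⇒ P_in = P_out, so I_supply = 1604.2/415 = 3.87 A.

I_supply ≈ 3.87 A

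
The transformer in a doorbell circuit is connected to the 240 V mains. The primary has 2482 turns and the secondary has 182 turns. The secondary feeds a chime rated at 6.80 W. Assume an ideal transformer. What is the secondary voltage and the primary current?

V_s = V_p × N_s/N_p = 240 × 182/2482 = 17.599 V.
I_s = P/V_s = 6.80/17.599 = 0.38639 A.
I_p = I_s × N_s/N_p = 0.38639 × 182/2482 = 0.0283 A.

V_s ≈ 17.6 V, I_p ≈ 0.0283 A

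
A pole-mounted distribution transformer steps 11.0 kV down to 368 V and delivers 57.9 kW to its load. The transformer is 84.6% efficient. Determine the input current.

P_in = P_out/η = 57900/0.846 = 68440 W.
I_in = P_in/V_in = 68440/11000 = 6.22 A.

I_in ≈ 6.22 A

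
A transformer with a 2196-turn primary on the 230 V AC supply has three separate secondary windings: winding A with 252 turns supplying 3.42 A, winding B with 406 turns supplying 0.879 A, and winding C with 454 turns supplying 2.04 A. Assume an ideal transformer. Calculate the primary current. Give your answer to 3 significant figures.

I_p ≈ 0.977 A

V_A = 230 × 252/2196 = 26.393 V; V_B = 230 × 406/2196 = 42.523 V; V_C = 230 × 454/2196 = 47.550 V.
P_out = V_A I_A + V_B I_B + V_C I_C = 26.393×3.42 + 42.523×0.879 + 47.550×2.04 = 90.266 + 37.378 + 97.002 = 224.65 W.
Ideal ⇒ P_in = P_out, so I_p = P_out/V_p = 224.65/230 = 0.977 A.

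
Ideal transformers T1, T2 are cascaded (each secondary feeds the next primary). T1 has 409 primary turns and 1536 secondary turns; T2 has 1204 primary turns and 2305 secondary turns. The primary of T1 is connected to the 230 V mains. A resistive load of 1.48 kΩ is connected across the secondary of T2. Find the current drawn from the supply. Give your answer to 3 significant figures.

After T1: V = 230.00 × 1536/409 = 863.77 V.
After T2: V = 863.77 × 2305/1204 = 1653.6 V.
I_load = 1653.6/1480 = 1.1173 A, so P_out = 1653.6 × 1.1173 = 1847.6 W.
All ideal ⇒ P_in = P_out, so I_supply = 1847.6/230 = 8.03 A.

I_supply ≈ 8.03 A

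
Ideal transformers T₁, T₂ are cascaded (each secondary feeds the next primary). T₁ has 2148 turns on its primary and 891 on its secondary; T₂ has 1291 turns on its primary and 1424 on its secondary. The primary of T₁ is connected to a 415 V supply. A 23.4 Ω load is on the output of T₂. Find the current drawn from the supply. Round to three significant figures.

I_supply ≈ 3.71 A

Secondary of T₁: V = 415.00 × 891/2148 = 172.14 V.
Secondary of T₂: V = 172.14 × 1424/1291 = 189.88 V.
I_load = 189.88/23.4 = 8.1145 A, so P_out = 189.88 × 8.1145 = 1540.8 W.
All ideal ⇒ P_in = P_out, so I_supply = 1540.8/415 = 3.71 A.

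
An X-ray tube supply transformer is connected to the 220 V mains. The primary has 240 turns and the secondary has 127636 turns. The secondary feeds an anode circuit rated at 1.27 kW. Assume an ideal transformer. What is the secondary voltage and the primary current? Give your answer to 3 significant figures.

V_s ≈ 117000 V, I_p ≈ 5.77 A

V_s = V_p × N_s/N_p = 220 × 127636/240 = 117000 V.
I_s = P/V_s = 1270/117000 = 0.010855 A.
I_p = I_s × N_s/N_p = 0.010855 × 127636/240 = 5.77 A.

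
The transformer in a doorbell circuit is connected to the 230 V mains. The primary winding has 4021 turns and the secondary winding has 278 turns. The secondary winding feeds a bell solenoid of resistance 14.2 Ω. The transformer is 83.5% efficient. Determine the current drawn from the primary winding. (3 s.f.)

I_p ≈ 0.0927 A

V_s = 230 × 278/4021 = 15.902 V.
I_s = V_s/R = 15.902/14.2 = 1.1198 A.
P_out = V_s I_s = 15.902 × 1.1198 = 17.807 W.
P_in = P_out/η = 17.807/0.835 = 21.326 W.
I_p = P_in/V_p = 21.326/230 = 0.0927 A.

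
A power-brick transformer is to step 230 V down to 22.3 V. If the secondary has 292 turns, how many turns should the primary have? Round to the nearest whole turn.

N_p = 3012 turns

N_p/N_s = V_p/V_s, so N_p = 292 × 230/22.3 = 3011.7 ≈ 3012 turns.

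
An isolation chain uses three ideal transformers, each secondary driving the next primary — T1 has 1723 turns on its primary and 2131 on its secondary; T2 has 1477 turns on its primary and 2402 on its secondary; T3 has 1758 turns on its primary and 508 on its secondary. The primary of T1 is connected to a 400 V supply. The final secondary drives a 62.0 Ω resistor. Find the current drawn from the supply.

I_supply ≈ 2.18 A

After T1: V = 400.00 × 2131/1723 = 494.72 V.
After T2: V = 494.72 × 2402/1477 = 804.55 V.
After T3: V = 804.55 × 508/1758 = 232.49 V.
I_load = 232.49/62.0 = 3.7498 A, so P_out = 232.49 × 3.7498 = 871.76 W.
All ideal ⇒ P_in = P_out, so I_supply = 871.76/400 = 2.18 A.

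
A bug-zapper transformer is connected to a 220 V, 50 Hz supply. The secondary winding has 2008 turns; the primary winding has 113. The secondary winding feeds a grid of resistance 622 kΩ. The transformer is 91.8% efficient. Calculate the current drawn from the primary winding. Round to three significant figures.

I_p ≈ 0.122 A

V_s = 220 × 2008/113 = 3909.4 V.
I_s = V_s/R = 3909.4/622000 = 0.0062852 A.
P_out = V_s I_s = 3909.4 × 0.0062852 = 24.571 W.
P_in = P_out/η = 24.571/0.918 = 26.766 W.
I_p = P_in/V_p = 26.766/220 = 0.122 A.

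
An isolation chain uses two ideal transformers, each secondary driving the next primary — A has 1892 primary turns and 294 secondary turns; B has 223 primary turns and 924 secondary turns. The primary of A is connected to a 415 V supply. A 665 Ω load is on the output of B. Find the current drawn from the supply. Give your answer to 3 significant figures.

I_supply ≈ 0.259 A

After A: V = 415.00 × 294/1892 = 64.487 V.
After B: V = 64.487 × 924/223 = 267.20 V.
I_load = 267.20/665 = 0.40181 A, so P_out = 267.20 × 0.40181 = 107.36 W.
All ideal ⇒ P_in = P_out, so I_supply = 107.36/415 = 0.259 A.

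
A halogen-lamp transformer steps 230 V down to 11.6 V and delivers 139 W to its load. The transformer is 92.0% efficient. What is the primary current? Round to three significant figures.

I_p ≈ 0.657 A

P_in = P_out/η = 139/0.920 = 151.09 W.
I_p = P_in/V_p = 151.09/230 = 0.657 A.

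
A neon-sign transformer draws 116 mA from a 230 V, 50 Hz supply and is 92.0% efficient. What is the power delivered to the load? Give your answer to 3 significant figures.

P_out ≈ 24.5 W

P_in = V_p I_p = 230 × 0.116 = 26.680 W.
P_out = η P_in = 0.920 × 26.680 = 24.5 W.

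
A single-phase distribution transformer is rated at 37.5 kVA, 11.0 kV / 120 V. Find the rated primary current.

I_p ≈ 3.41 A

I_p = S/V_p = 37500/11000 = 3.41 A.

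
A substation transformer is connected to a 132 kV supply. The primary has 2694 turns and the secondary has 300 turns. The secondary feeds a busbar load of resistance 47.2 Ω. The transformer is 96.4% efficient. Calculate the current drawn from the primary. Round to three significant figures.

V_s = 132000 × 300/2694 = 14699 V.
I_s = V_s/R = 14699/47.2 = 311.43 A.
P_out = V_s I_s = 14699 × 311.43 = 4.5778×10^6 W.
P_in = P_out/η = 4.5778×10^6/0.964 = 4.7487×10^6 W.
I_p = P_in/V_p = 4.7487×10^6/132000 = 36.0 A.

I_p ≈ 36.0 A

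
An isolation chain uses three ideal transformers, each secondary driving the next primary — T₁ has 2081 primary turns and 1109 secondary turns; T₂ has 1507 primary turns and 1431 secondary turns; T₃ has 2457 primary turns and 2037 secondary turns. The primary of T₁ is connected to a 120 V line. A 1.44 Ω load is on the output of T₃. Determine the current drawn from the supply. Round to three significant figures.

After T₁: V = 120.00 × 1109/2081 = 63.950 V.
After T₂: V = 63.950 × 1431/1507 = 60.725 V.
After T₃: V = 60.725 × 2037/2457 = 50.345 V.
I_load = 50.345/1.44 = 34.962 A, so P_out = 50.345 × 34.962 = 1760.1 W.
All ideal ⇒ P_in = P_out, so I_supply = 1760.1/120 = 14.7 A.

I_supply ≈ 14.7 A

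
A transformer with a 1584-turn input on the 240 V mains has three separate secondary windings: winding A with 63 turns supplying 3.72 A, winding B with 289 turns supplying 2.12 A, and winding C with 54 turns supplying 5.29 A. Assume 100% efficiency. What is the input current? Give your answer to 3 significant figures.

V_A = 240 × 63/1584 = 9.5455 V; V_B = 240 × 289/1584 = 43.788 V; V_C = 240 × 54/1584 = 8.1818 V.
P_out = V_A I_A + V_B I_B + V_C I_C = 9.5455×3.72 + 43.788×2.12 + 8.1818×5.29 = 35.509 + 92.830 + 43.282 = 171.62 W.
Ideal ⇒ P_in = P_out, so I_in = P_out/V_in = 171.62/240 = 0.715 A.

I_in ≈ 0.715 A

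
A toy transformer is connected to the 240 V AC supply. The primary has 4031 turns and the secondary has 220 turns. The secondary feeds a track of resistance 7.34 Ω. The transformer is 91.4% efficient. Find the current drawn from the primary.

V_s = 240 × 220/4031 = 13.098 V.
I_s = V_s/R = 13.098/7.34 = 1.7845 A.
P_out = V_s I_s = 13.098 × 1.7845 = 23.375 W.
P_in = P_out/η = 23.375/0.914 = 25.574 W.
I_p = P_in/V_p = 25.574/240 = 0.107 A.

I_p ≈ 0.107 A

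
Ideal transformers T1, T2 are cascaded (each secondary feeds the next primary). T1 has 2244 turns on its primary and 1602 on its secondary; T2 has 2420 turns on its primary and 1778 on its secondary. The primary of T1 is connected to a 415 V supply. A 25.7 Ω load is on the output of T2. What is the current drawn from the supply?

Secondary of T1: V = 415.00 × 1602/2244 = 296.27 V.
Secondary of T2: V = 296.27 × 1778/2420 = 217.67 V.
I_load = 217.67/25.7 = 8.4698 A, so P_out = 217.67 × 8.4698 = 1843.6 W.
All ideal ⇒ P_in = P_out, so I_supply = 1843.6/415 = 4.44 A.

I_supply ≈ 4.44 A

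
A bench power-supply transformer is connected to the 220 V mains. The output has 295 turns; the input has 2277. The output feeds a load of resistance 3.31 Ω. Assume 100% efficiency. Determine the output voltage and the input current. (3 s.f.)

V_out = V_in × N_out/N_in = 220 × 295/2277 = 28.502 V.
I_out = V_out/R = 28.502/3.31 = 8.6110 A.
I_in = I_out × N_out/N_in = 8.6110 × 295/2277 = 1.12 A.

V_out ≈ 28.5 V, I_in ≈ 1.12 A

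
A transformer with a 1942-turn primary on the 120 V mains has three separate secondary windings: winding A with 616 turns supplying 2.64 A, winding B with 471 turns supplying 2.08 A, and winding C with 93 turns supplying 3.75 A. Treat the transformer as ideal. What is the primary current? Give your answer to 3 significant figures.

I_p ≈ 1.52 A

V_A = 120 × 616/1942 = 38.064 V; V_B = 120 × 471/1942 = 29.104 V; V_C = 120 × 93/1942 = 5.7467 V.
P_out = V_A I_A + V_B I_B + V_C I_C = 38.064×2.64 + 29.104×2.08 + 5.7467×3.75 = 100.49 + 60.536 + 21.550 = 182.57 W.
Ideal ⇒ P_in = P_out, so I_p = P_out/V_p = 182.57/120 = 1.52 A.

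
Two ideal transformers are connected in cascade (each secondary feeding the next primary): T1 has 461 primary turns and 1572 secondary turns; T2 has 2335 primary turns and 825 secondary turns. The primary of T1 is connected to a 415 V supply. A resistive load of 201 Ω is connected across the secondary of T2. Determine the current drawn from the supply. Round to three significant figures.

I_supply ≈ 3.00 A

After T1: V = 415.00 × 1572/461 = 1415.1 V.
After T2: V = 1415.1 × 825/2335 = 500.00 V.
I_load = 500.00/201 = 2.4875 A, so P_out = 500.00 × 2.4875 = 1243.8 W.
All ideal ⇒ P_in = P_out, so I_supply = 1243.8/415 = 3.00 A.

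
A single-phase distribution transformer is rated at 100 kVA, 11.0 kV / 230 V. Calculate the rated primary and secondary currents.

I_p = S/V_p = 100000/11000 = 9.09 A.
I_s = S/V_s = 100000/230 = 435 A.

I_p ≈ 9.09 A, I_s ≈ 435 A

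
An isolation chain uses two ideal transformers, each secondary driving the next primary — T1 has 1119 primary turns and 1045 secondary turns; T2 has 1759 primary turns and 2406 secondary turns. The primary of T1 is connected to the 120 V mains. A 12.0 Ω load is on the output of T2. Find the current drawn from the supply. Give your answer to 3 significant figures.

Secondary of T1: V = 120.00 × 1045/1119 = 112.06 V.
Secondary of T2: V = 112.06 × 2406/1759 = 153.28 V.
I_load = 153.28/12.0 = 12.774 A, so P_out = 153.28 × 12.774 = 1958.0 W.
All ideal ⇒ P_in = P_out, so I_supply = 1958.0/120 = 16.3 A.

I_supply ≈ 16.3 A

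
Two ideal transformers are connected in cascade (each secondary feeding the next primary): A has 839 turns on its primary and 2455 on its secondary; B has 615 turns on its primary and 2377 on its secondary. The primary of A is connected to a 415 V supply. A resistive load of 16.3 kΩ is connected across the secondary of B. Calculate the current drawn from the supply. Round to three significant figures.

I_supply ≈ 3.26 A

Secondary of A: V = 415.00 × 2455/839 = 1214.3 V.
Secondary of B: V = 1214.3 × 2377/615 = 4693.4 V.
I_load = 4693.4/16300 = 0.28794 A, so P_out = 4693.4 × 0.28794 = 1351.4 W.
All ideal ⇒ P_in = P_out, so I_supply = 1351.4/415 = 3.26 A.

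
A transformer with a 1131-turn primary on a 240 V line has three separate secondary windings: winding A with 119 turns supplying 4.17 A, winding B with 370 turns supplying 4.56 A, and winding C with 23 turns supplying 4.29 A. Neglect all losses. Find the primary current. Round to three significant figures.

I_p ≈ 2.02 A

V_A = 240 × 119/1131 = 25.252 V; V_B = 240 × 370/1131 = 78.515 V; V_C = 240 × 23/1131 = 4.8806 V.
P_out = V_A I_A + V_B I_B + V_C I_C = 25.252×4.17 + 78.515×4.56 + 4.8806×4.29 = 105.30 + 358.03 + 20.938 = 484.27 W.
Ideal ⇒ P_in = P_out, so I_p = P_out/V_p = 484.27/240 = 2.02 A.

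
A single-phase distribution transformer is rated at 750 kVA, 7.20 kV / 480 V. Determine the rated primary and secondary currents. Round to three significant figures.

I_p = S/V_p = 750000/7200 = 104 A.
I_s = S/V_s = 750000/480 = 1560 A.

I_p ≈ 104 A, I_s ≈ 1560 A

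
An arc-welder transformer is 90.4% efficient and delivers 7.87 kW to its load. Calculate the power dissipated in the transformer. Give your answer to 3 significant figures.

P_loss ≈ 836 W

P_in = P_out/η = 7870/0.904 = 8705.75 W.
P_loss = P_in − P_out = 8705.75 − 7870 = 836 W.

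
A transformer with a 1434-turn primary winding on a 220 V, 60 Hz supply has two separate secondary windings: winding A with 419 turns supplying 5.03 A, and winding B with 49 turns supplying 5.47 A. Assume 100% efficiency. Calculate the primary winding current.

V_A = 220 × 419/1434 = 64.282 V; V_B = 220 × 49/1434 = 7.5174 V.
P_out = V_A I_A + V_B I_B = 64.282×5.03 + 7.5174×5.47 = 323.34 + 41.120 = 364.46 W.
Ideal ⇒ P_in = P_out, so I_p = P_out/V_p = 364.46/220 = 1.66 A.

I_p ≈ 1.66 A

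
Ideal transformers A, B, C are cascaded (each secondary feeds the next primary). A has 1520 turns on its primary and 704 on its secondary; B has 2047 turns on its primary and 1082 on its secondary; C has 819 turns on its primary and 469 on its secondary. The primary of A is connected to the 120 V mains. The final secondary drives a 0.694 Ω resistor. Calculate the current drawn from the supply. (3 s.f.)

Secondary of A: V = 120.00 × 704/1520 = 55.579 V.
Secondary of B: V = 55.579 × 1082/2047 = 29.378 V.
Secondary of C: V = 29.378 × 469/819 = 16.823 V.
I_load = 16.823/0.694 = 24.241 A, so P_out = 16.823 × 24.241 = 407.81 W.
All ideal ⇒ P_in = P_out, so I_supply = 407.81/120 = 3.40 A.

I_supply ≈ 3.40 A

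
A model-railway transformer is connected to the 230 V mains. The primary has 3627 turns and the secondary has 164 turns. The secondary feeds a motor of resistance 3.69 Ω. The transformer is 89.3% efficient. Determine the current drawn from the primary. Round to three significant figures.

V_s = 230 × 164/3627 = 10.400 V.
I_s = V_s/R = 10.400/3.69 = 2.8184 A.
P_out = V_s I_s = 10.400 × 2.8184 = 29.310 W.
P_in = P_out/η = 29.310/0.893 = 32.822 W.
I_p = P_in/V_p = 32.822/230 = 0.143 A.

I_p ≈ 0.143 A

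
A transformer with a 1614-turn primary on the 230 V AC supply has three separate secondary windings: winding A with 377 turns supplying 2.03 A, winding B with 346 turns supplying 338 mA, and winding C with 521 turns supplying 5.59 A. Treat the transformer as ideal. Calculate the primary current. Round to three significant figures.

V_A = 230 × 377/1614 = 53.724 V; V_B = 230 × 346/1614 = 49.306 V; V_C = 230 × 521/1614 = 74.244 V.
P_out = V_A I_A + V_B I_B + V_C I_C = 53.724×2.03 + 49.306×0.338 + 74.244×5.59 = 109.06 + 16.665 + 415.02 = 540.75 W.
Ideal ⇒ P_in = P_out, so I_p = P_out/V_p = 540.75/230 = 2.35 A.

I_p ≈ 2.35 A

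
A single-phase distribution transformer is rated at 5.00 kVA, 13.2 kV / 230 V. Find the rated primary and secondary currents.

I_p ≈ 0.379 A, I_s ≈ 21.7 A

I_p = S/V_p = 5000/13200 = 0.379 A.
I_s = S/V_s = 5000/230 = 21.7 A.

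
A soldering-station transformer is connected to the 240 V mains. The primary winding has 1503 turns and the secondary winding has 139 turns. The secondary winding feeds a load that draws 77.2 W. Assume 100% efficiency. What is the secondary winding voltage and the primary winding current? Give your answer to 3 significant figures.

V_s = V_p × N_s/N_p = 240 × 139/1503 = 22.196 V.
I_s = P/V_s = 77.2/22.196 = 3.4782 A.
I_p = I_s × N_s/N_p = 3.4782 × 139/1503 = 0.322 A.

V_s ≈ 22.2 V, I_p ≈ 0.322 A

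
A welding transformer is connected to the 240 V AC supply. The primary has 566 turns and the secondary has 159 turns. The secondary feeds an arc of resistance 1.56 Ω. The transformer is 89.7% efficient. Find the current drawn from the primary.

I_p ≈ 13.5 A

V_s = 240 × 159/566 = 67.420 V.
I_s = V_s/R = 67.420/1.56 = 43.218 A.
P_out = V_s I_s = 67.420 × 43.218 = 2913.8 W.
P_in = P_out/η = 2913.8/0.897 = 3248.4 W.
I_p = P_in/V_p = 3248.4/240 = 13.5 A.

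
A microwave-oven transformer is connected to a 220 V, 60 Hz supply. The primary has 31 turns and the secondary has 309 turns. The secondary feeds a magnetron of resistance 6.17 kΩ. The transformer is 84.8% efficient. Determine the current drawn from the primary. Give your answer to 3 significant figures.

V_s = 220 × 309/31 = 2192.9 V.
I_s = V_s/R = 2192.9/6170 = 0.35541 A.
P_out = V_s I_s = 2192.9 × 0.35541 = 779.39 W.
P_in = P_out/η = 779.39/0.848 = 919.09 W.
I_p = P_in/V_p = 919.09/220 = 4.18 A.

I_p ≈ 4.18 A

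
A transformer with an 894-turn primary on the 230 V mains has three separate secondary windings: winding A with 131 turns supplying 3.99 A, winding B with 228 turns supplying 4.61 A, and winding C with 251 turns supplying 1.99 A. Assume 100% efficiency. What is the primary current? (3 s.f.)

V_A = 230 × 131/894 = 33.702 V; V_B = 230 × 228/894 = 58.658 V; V_C = 230 × 251/894 = 64.575 V.
P_out = V_A I_A + V_B I_B + V_C I_C = 33.702×3.99 + 58.658×4.61 + 64.575×1.99 = 134.47 + 270.41 + 128.50 = 533.39 W.
Ideal ⇒ P_in = P_out, so I_p = P_out/V_p = 533.39/230 = 2.32 A.

I_p ≈ 2.32 A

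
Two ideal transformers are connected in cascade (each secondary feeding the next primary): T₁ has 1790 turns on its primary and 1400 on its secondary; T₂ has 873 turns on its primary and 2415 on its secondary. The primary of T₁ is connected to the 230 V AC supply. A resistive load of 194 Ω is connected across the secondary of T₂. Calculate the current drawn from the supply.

I_supply ≈ 5.55 A

Secondary of T₁: V = 230.00 × 1400/1790 = 179.89 V.
Secondary of T₂: V = 179.89 × 2415/873 = 497.63 V.
I_load = 497.63/194 = 2.5651 A, so P_out = 497.63 × 2.5651 = 1276.5 W.
All ideal ⇒ P_in = P_out, so I_supply = 1276.5/230 = 5.55 A.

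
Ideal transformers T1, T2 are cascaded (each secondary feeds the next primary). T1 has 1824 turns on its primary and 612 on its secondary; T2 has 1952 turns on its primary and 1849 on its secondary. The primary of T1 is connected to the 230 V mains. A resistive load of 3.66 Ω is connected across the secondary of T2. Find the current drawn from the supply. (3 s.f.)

I_supply ≈ 6.35 A

Secondary of T1: V = 230.00 × 612/1824 = 77.171 V.
Secondary of T2: V = 77.171 × 1849/1952 = 73.099 V.
I_load = 73.099/3.66 = 19.972 A, so P_out = 73.099 × 19.972 = 1460.0 W.
All ideal ⇒ P_in = P_out, so I_supply = 1460.0/230 = 6.35 A.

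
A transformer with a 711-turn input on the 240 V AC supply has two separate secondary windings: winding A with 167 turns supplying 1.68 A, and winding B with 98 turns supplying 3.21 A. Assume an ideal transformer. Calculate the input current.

V_A = 240 × 167/711 = 56.371 V; V_B = 240 × 98/711 = 33.080 V.
P_out = V_A I_A + V_B I_B = 56.371×1.68 + 33.080×3.21 = 94.704 + 106.19 = 200.89 W.
Ideal ⇒ P_in = P_out, so I_in = P_out/V_in = 200.89/240 = 0.837 A.

I_in ≈ 0.837 A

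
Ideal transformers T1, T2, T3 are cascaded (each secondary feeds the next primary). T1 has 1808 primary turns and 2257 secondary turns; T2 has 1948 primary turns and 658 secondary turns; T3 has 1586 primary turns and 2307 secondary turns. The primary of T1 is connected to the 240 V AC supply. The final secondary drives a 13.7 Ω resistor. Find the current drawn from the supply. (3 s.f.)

Secondary of T1: V = 240.00 × 2257/1808 = 299.60 V.
Secondary of T2: V = 299.60 × 658/1948 = 101.20 V.
Secondary of T3: V = 101.20 × 2307/1586 = 147.21 V.
I_load = 147.21/13.7 = 10.745 A, so P_out = 147.21 × 10.745 = 1581.7 W.
All ideal ⇒ P_in = P_out, so I_supply = 1581.7/240 = 6.59 A.

I_supply ≈ 6.59 A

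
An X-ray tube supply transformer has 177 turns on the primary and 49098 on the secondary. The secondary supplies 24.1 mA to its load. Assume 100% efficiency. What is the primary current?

For an ideal transformer I_p/I_s = N_s/N_p, so I_p = 0.0241 × 49098/177 = 6.69 A.

I_p ≈ 6.69 A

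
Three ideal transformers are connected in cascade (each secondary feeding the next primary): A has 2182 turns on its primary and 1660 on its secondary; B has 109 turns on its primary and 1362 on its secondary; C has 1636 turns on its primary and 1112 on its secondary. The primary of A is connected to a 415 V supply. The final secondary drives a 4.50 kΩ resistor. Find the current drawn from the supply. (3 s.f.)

I_supply ≈ 3.85 A

After A: V = 415.00 × 1660/2182 = 315.72 V.
After B: V = 315.72 × 1362/109 = 3945.0 V.
After C: V = 3945.0 × 1112/1636 = 2681.5 V.
I_load = 2681.5/4500 = 0.59588 A, so P_out = 2681.5 × 0.59588 = 1597.8 W.
All ideal ⇒ P_in = P_out, so I_supply = 1597.8/415 = 3.85 A.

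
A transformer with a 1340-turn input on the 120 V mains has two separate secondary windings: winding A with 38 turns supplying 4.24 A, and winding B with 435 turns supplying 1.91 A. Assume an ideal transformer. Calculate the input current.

I_in ≈ 0.740 A

V_A = 120 × 38/1340 = 3.4030 V; V_B = 120 × 435/1340 = 38.955 V.
P_out = V_A I_A + V_B I_B = 3.4030×4.24 + 38.955×1.91 = 14.429 + 74.404 = 88.833 W.
Ideal ⇒ P_in = P_out, so I_in = P_out/V_in = 88.833/120 = 0.740 A.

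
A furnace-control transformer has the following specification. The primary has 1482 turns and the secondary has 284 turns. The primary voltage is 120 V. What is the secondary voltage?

V_s ≈ 23.0 V

V_s/V_p = N_s/N_p, so V_s = 120 × 284/1482 = 23.0 V.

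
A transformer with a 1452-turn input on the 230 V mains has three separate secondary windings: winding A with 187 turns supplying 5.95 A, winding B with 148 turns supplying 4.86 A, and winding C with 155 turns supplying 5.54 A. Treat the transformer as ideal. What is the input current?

V_A = 230 × 187/1452 = 29.621 V; V_B = 230 × 148/1452 = 23.444 V; V_C = 230 × 155/1452 = 24.552 V.
P_out = V_A I_A + V_B I_B + V_C I_C = 29.621×5.95 + 23.444×4.86 + 24.552×5.54 = 176.25 + 113.94 + 136.02 = 426.20 W.
Ideal ⇒ P_in = P_out, so I_in = P_out/V_in = 426.20/230 = 1.85 A.

I_in ≈ 1.85 A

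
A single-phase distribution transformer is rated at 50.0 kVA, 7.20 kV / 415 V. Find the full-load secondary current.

I_s ≈ 120 A

I_s = S/V_s = 50000/415 = 120 A.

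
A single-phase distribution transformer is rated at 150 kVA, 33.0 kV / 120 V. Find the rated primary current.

I_p ≈ 4.55 A

I_p = S/V_p = 150000/33000 = 4.55 A.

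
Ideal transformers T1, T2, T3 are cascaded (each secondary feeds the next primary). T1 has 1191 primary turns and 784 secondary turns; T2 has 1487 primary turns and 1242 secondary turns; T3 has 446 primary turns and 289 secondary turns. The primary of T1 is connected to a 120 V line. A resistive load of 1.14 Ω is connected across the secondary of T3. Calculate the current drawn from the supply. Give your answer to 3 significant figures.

After T1: V = 120.00 × 784/1191 = 78.992 V.
After T2: V = 78.992 × 1242/1487 = 65.978 V.
After T3: V = 65.978 × 289/446 = 42.752 V.
I_load = 42.752/1.14 = 37.502 A, so P_out = 42.752 × 37.502 = 1603.3 W.
All ideal ⇒ P_in = P_out, so I_supply = 1603.3/120 = 13.4 A.

I_supply ≈ 13.4 A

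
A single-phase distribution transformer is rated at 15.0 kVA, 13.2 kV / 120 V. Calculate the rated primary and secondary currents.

I_p = S/V_p = 15000/13200 = 1.14 A.
I_s = S/V_s = 15000/120 = 125 A.

I_p ≈ 1.14 A, I_s ≈ 125 A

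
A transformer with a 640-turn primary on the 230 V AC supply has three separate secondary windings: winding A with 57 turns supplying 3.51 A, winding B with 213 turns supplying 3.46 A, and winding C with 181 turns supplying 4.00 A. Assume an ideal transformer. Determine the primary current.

V_A = 230 × 57/640 = 20.484 V; V_B = 230 × 213/640 = 76.547 V; V_C = 230 × 181/640 = 65.047 V.
P_out = V_A I_A + V_B I_B + V_C I_C = 20.484×3.51 + 76.547×3.46 + 65.047×4.00 = 71.900 + 264.85 + 260.19 = 596.94 W.
Ideal ⇒ P_in = P_out, so I_p = P_out/V_p = 596.94/230 = 2.60 A.

I_p ≈ 2.60 A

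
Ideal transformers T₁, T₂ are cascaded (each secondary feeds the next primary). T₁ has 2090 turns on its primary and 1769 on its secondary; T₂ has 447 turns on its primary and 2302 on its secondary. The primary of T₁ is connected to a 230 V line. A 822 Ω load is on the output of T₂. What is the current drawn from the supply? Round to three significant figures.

I_supply ≈ 5.32 A

Secondary of T₁: V = 230.00 × 1769/2090 = 194.67 V.
Secondary of T₂: V = 194.67 × 2302/447 = 1002.6 V.
I_load = 1002.6/822 = 1.2197 A, so P_out = 1002.6 × 1.2197 = 1222.8 W.
All ideal ⇒ P_in = P_out, so I_supply = 1222.8/230 = 5.32 A.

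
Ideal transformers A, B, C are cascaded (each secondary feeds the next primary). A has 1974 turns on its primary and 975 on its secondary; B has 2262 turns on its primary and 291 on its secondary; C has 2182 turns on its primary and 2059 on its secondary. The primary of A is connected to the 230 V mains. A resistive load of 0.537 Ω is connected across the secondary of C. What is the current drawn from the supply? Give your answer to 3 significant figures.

I_supply ≈ 1.54 A

After A: V = 230.00 × 975/1974 = 113.60 V.
After B: V = 113.60 × 291/2262 = 14.615 V.
After C: V = 14.615 × 2059/2182 = 13.791 V.
I_load = 13.791/0.537 = 25.681 A, so P_out = 13.791 × 25.681 = 354.16 W.
All ideal ⇒ P_in = P_out, so I_supply = 354.16/230 = 1.54 A.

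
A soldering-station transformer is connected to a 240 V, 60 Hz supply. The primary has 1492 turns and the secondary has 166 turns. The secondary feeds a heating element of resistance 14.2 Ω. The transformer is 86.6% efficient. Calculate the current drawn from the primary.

V_s = 240 × 166/1492 = 26.702 V.
I_s = V_s/R = 26.702/14.2 = 1.8805 A.
P_out = V_s I_s = 26.702 × 1.8805 = 50.213 W.
P_in = P_out/η = 50.213/0.866 = 57.982 W.
I_p = P_in/V_p = 57.982/240 = 0.242 A.

I_p ≈ 0.242 A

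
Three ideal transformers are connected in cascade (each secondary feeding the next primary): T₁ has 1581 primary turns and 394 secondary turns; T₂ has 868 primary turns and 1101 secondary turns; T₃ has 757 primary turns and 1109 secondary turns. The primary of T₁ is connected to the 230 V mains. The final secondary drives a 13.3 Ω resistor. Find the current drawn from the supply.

I_supply ≈ 3.71 A

Secondary of T₁: V = 230.00 × 394/1581 = 57.318 V.
Secondary of T₂: V = 57.318 × 1101/868 = 72.704 V.
Secondary of T₃: V = 72.704 × 1109/757 = 106.51 V.
I_load = 106.51/13.3 = 8.0084 A, so P_out = 106.51 × 8.0084 = 852.98 W.
All ideal ⇒ P_in = P_out, so I_supply = 852.98/230 = 3.71 A.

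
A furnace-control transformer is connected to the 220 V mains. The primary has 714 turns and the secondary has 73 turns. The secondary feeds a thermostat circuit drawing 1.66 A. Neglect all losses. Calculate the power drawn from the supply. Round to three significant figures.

I_p = I_s × N_s/N_p = 1.66 × 73/714 = 0.16972 A.
P = V_p I_p = 220 × 0.16972 = 37.3 W.

P ≈ 37.3 W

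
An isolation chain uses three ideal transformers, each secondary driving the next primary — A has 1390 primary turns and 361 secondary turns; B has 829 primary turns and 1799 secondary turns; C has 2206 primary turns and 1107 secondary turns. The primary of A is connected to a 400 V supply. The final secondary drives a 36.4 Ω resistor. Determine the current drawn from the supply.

I_supply ≈ 0.879 A

After A: V = 400.00 × 361/1390 = 103.88 V.
After B: V = 103.88 × 1799/829 = 225.44 V.
After C: V = 225.44 × 1107/2206 = 113.13 V.
I_load = 113.13/36.4 = 3.1079 A, so P_out = 113.13 × 3.1079 = 351.59 W.
All ideal ⇒ P_in = P_out, so I_supply = 351.59/400 = 0.879 A.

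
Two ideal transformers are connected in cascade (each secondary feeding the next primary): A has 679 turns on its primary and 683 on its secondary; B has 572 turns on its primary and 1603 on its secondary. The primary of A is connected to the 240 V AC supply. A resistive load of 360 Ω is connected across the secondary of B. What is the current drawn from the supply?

Secondary of A: V = 240.00 × 683/679 = 241.41 V.
Secondary of B: V = 241.41 × 1603/572 = 676.55 V.
I_load = 676.55/360 = 1.8793 A, so P_out = 676.55 × 1.8793 = 1271.4 W.
All ideal ⇒ P_in = P_out, so I_supply = 1271.4/240 = 5.30 A.

I_supply ≈ 5.30 A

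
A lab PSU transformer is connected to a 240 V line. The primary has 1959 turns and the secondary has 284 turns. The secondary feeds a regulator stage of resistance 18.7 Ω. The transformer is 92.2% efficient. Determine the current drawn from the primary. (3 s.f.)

V_s = 240 × 284/1959 = 34.793 V.
I_s = V_s/R = 34.793/18.7 = 1.8606 A.
P_out = V_s I_s = 34.793 × 1.8606 = 64.736 W.
P_in = P_out/η = 64.736/0.922 = 70.213 W.
I_p = P_in/V_p = 70.213/240 = 0.293 A.

I_p ≈ 0.293 A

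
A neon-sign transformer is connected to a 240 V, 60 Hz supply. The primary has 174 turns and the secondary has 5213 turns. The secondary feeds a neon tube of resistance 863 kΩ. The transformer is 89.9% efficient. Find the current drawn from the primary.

V_s = 240 × 5213/174 = 7190.3 V.
I_s = V_s/R = 7190.3/863000 = 0.0083318 A.
P_out = V_s I_s = 7190.3 × 0.0083318 = 59.909 W.
P_in = P_out/η = 59.909/0.899 = 66.639 W.
I_p = P_in/V_p = 66.639/240 = 0.278 A.

I_p ≈ 0.278 A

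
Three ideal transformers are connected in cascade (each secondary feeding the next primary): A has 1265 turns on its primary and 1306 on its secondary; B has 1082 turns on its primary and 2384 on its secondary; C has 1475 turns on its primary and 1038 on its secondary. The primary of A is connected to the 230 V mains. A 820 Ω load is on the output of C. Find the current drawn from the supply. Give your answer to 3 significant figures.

Secondary of A: V = 230.00 × 1306/1265 = 237.45 V.
Secondary of B: V = 237.45 × 2384/1082 = 523.19 V.
Secondary of C: V = 523.19 × 1038/1475 = 368.18 V.
I_load = 368.18/820 = 0.44900 A, so P_out = 368.18 × 0.44900 = 165.32 W.
All ideal ⇒ P_in = P_out, so I_supply = 165.32/230 = 0.719 A.

I_supply ≈ 0.719 A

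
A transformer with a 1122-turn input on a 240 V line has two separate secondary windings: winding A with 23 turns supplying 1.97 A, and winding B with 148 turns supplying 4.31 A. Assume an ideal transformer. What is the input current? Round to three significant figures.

I_in ≈ 0.609 A

V_A = 240 × 23/1122 = 4.9198 V; V_B = 240 × 148/1122 = 31.658 V.
P_out = V_A I_A + V_B I_B = 4.9198×1.97 + 31.658×4.31 = 9.6920 + 136.44 = 146.14 W.
Ideal ⇒ P_in = P_out, so I_in = P_out/V_in = 146.14/240 = 0.609 A.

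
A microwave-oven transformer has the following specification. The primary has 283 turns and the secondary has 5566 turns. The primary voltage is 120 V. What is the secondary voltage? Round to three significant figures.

V_s/V_p = N_s/N_p, so V_s = 120 × 5566/283 = 2360 V.

V_s ≈ 2360 V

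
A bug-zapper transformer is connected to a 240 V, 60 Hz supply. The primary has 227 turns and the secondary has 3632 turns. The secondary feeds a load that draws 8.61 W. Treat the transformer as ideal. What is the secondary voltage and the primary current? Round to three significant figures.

V_s = V_p × N_s/N_p = 240 × 3632/227 = 3840.0 V.
I_s = P/V_s = 8.61/3840.0 = 0.0022422 A.
I_p = I_s × N_s/N_p = 0.0022422 × 3632/227 = 0.0359 A.

V_s ≈ 3840 V, I_p ≈ 0.0359 A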